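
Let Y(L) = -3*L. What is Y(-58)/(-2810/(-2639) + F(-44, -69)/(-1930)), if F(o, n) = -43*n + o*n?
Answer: -886228980/10418617 ≈ -85.062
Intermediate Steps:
F(o, n) = -43*n + n*o
Y(-58)/(-2810/(-2639) + F(-44, -69)/(-1930)) = (-3*(-58))/(-2810/(-2639) - 69*(-43 - 44)/(-1930)) = 174/(-2810*(-1/2639) - 69*(-87)*(-1/1930)) = 174/(2810/2639 + 6003*(-1/1930)) = 174/(2810/2639 - 6003/1930) = 174/(-10418617/5093270) = 174*(-5093270/10418617) = -886228980/10418617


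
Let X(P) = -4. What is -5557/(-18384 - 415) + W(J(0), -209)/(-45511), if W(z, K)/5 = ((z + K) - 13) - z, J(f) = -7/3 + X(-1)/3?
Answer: 273771517/855561289 ≈ 0.31999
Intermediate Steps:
J(f) = -11/3 (J(f) = -7/3 - 4/3 = -11/3)
W(z, K) = -65 + 5*K (W(z, K) = 5*(((z + K) - 13) - z) = 5*(((K + z) - 13) - z) = 5*((-13 + K + z) - z) = 5*(-13 + K) = -65 + 5*K)
-5557/(-18384 - 415) + W(J(0), -209)/(-45511) = -5557/(-18384 - 415) + (-65 + 5*(-209))/(-45511) = -5557/(-18799) + (-65 - 1045)*(-1/45511) = -5557*(-1/18799) - 1110*(-1/45511) = 5557/18799 + 1110/45511 = 273771517/855561289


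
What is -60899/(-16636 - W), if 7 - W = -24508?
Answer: 60899/41151 ≈ 1.4799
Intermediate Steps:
W = 24515 (W = 7 - 1*(-24508) = 7 + 24508 = 24515)
-60899/(-16636 - W) = -60899/(-16636 - 1*24515) = -60899/(-16636 - 24515) = -60899/(-41151) = -60899*(-1/41151) = 60899/41151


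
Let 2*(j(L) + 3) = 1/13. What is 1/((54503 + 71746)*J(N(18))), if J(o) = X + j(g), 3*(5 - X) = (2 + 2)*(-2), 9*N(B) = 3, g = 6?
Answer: 26/15444461 ≈ 1.6835e-6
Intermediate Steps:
N(B) = ⅓ (N(B) = (⅑)*3 = ⅓)
j(L) = -77/26 (j(L) = -3 + (½)/13 = -3 + (½)*(1/13) = -3 + 1/26 = -77/26)
X = 23/3 (X = 5 - (2 + 2)*(-2)/3 = 5 - 4*(-2)/3 = 5 - ⅓*(-8) = 5 + 8/3 = 23/3 ≈ 7.6667)
J(o) = 367/78 (J(o) = 23/3 - 77/26 = 367/78)
1/((54503 + 71746)*J(N(18))) = 1/((54503 + 71746)*(367/78)) = (78/367)/126249 = (1/126249)*(78/367) = 26/15444461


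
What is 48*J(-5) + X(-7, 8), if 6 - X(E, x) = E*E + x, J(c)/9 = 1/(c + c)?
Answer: -471/5 ≈ -94.200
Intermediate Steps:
J(c) = 9/(2*c) (J(c) = 9/(c + c) = 9/((2*c)) = 9*(1/(2*c)) = 9/(2*c))
X(E, x) = 6 - x - E**2 (X(E, x) = 6 - (E*E + x) = 6 - (E**2 + x) = 6 - (x + E**2) = 6 + (-x - E**2) = 6 - x - E**2)
48*J(-5) + X(-7, 8) = 48*((9/2)/(-5)) + (6 - 1*8 - 1*(-7)**2) = 48*((9/2)*(-1/5)) + (6 - 8 - 1*49) = 48*(-9/10) + (6 - 8 - 49) = -216/5 - 51 = -471/5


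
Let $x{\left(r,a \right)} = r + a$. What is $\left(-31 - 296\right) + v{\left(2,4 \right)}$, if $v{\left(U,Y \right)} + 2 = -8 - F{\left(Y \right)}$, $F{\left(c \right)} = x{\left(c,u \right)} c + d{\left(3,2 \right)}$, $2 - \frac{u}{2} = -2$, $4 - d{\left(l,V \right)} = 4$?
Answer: $-385$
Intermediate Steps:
$d{\left(l,V \right)} = 0$ ($d{\left(l,V \right)} = 4 - 4 = 0$)
$u = 8$ ($u = 4 - -4 = 4 + 4 = 8$)
$x{\left(r,a \right)} = a + r$
$F{\left(c \right)} = c \left(8 + c\right)$ ($F{\left(c \right)} = \left(8 + c\right) c + 0 = c \left(8 + c\right) + 0 = c \left(8 + c\right)$)
$v{\left(U,Y \right)} = -10 - Y \left(8 + Y\right)$ ($v{\left(U,Y \right)} = -2 - \left(8 + Y \left(8 + Y\right)\right) = -10 - Y \left(8 + Y\right)$)
$\left(-31 - 296\right) + v{\left(2,4 \right)} = \left(-31 - 296\right) - \left(10 + 4 \left(8 + 4\right)\right) = -327 - \left(10 + 4 \cdot 12\right) = -327 - 58 = -385$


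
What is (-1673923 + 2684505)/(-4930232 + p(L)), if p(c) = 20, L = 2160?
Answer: -505291/2465106 ≈ -0.20498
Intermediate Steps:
(-1673923 + 2684505)/(-4930232 + p(L)) = (-1673923 + 2684505)/(-4930232 + 20) = 1010582/(-4930212) = 1010582*(-1/4930212) = -505291/2465106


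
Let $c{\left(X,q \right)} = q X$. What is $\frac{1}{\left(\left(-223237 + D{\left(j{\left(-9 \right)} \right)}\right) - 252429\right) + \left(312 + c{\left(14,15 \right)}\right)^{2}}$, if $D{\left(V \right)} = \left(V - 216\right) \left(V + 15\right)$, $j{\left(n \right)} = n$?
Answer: $- \frac{1}{204532} \approx -4.8892 \cdot 10^{-6}$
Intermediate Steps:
$c{\left(X,q \right)} = X q$
$D{\left(V \right)} = \left(-216 + V\right) \left(15 + V\right)$
$\frac{1}{\left(\left(-223237 + D{\left(j{\left(-9 \right)} \right)}\right) - 252429\right) + \left(312 + c{\left(14,15 \right)}\right)^{2}} = \frac{1}{\left(\left(-223237 - \left(1431 - 81\right)\right) - 252429\right) + \left(312 + 14 \cdot 15\right)^{2}} = \frac{1}{\left(\left(-223237 + \left(-3240 + 81 + 1809\right)\right) - 252429\right) + \left(312 + 210\right)^{2}} = \frac{1}{\left(\left(-223237 - 1350\right) - 252429\right) + 522^{2}} = \frac{1}{\left(-224587 - 252429\right) + 272484} = \frac{1}{-477016 + 272484} = \frac{1}{-204532} = - \frac{1}{204532}$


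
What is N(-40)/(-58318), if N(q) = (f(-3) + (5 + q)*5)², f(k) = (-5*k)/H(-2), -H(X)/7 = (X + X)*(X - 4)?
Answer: -96138025/182885248 ≈ -0.52567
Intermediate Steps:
H(X) = -14*X*(-4 + X) (H(X) = -7*(X + X)*(X - 4) = -7*2*X*(-4 + X) = -14*X*(-4 + X))
f(k) = 5*k/168 (f(k) = (-5*k)/((14*(-2)*(4 - 1*(-2)))) = (-5*k)/((14*(-2)*(4 + 2))) = (-5*k)/((14*(-2)*6)) = -5*k/(-168) = -5*k*(-1/168) = 5*k/168)
N(q) = (1395/56 + 5*q)² (N(q) = ((5/168)*(-3) + (5 + q)*5)² = (-5/56 + (25 + 5*q))² = (1395/56 + 5*q)²)
N(-40)/(-58318) = (25*(279 + 56*(-40))²/3136)/(-58318) = (25*(279 - 2240)²/3136)*(-1/58318) = ((25/3136)*(-1961)²)*(-1/58318) = ((25/3136)*3845521)*(-1/58318) = (96138025/3136)*(-1/58318) = -96138025/182885248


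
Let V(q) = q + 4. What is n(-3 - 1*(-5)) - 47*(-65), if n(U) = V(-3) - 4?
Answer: 3052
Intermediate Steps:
V(q) = 4 + q
n(U) = -3 (n(U) = (4 - 3) - 4 = 1 - 4 = -3)
n(-3 - 1*(-5)) - 47*(-65) = -3 - 47*(-65) = -3 + 3055 = 3052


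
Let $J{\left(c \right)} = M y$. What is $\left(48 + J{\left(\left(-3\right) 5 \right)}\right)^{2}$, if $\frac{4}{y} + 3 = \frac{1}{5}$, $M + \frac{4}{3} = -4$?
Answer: $\frac{1364224}{441} \approx 3093.5$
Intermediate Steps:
$M = - \frac{16}{3}$ ($M = - \frac{4}{3} - 4 = - \frac{16}{3} \approx -5.3333$)
$y = - \frac{10}{7}$ ($y = \frac{4}{-3 + \frac{1}{5}} = \frac{4}{- \frac{14}{5}} = 4 \left(- \frac{5}{14}\right) = - \frac{10}{7} \approx -1.4286$)
$J{\left(c \right)} = \frac{160}{21}$ ($J{\left(c \right)} = \left(- \frac{16}{3}\right) \left(- \frac{10}{7}\right) = \frac{160}{21}$)
$\left(48 + J{\left(\left(-3\right) 5 \right)}\right)^{2} = \left(48 + \frac{160}{21}\right)^{2} = \left(\frac{1168}{21}\right)^{2} = \frac{1364224}{441}$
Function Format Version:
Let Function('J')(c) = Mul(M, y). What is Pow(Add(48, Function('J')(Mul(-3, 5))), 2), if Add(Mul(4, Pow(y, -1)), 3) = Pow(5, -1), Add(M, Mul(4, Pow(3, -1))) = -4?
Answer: Rational(1364224, 441) ≈ 3093.5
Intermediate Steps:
M = Rational(-16, 3) (M = Add(Rational(-4, 3), -4) = Rational(-16, 3) ≈ -5.3333)
y = Rational(-10, 7) (y = Mul(4, Pow(Add(-3, Pow(5, -1)), -1)) = Mul(4, Pow(Add(-3, Rational(1, 5)), -1)) = Mul(4, Pow(Rational(-14, 5), -1)) = Mul(4, Rational(-5, 14)) = Rational(-10, 7) ≈ -1.4286)
Function('J')(c) = Rational(160, 21) (Function('J')(c) = Mul(Rational(-16, 3), Rational(-10, 7)) = Rational(160, 21))
Pow(Add(48, Function('J')(Mul(-3, 5))), 2) = Pow(Add(48, Rational(160, 21)), 2) = Pow(Rational(1168, 21), 2) = Rational(1364224, 441)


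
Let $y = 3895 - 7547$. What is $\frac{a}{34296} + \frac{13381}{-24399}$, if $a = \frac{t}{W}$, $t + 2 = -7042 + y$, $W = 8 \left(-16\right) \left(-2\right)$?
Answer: $- \frac{4905964765}{8925739776} \approx -0.54964$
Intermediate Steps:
$y = -3652$
$W = 256$ ($W = \left(-128\right) \left(-2\right) = 256$)
$t = -10696$ ($t = -2 - 10694 = -10696$)
$a = - \frac{1337}{32}$ ($a = - \frac{10696}{256} = \left(-10696\right) \frac{1}{256} = - \frac{1337}{32} \approx -41.781$)
$\frac{a}{34296} + \frac{13381}{-24399} = - \frac{1337}{32 \cdot 34296} + \frac{13381}{-24399} = \left(- \frac{1337}{32}\right) \frac{1}{34296} + 13381 \left(- \frac{1}{24399}\right) = - \frac{1337}{1097472} - \frac{13381}{24399} = - \frac{4905964765}{8925739776}$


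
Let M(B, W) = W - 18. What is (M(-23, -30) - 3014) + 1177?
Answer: -1885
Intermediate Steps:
M(B, W) = -18 + W
(M(-23, -30) - 3014) + 1177 = ((-18 - 30) - 3014) + 1177 = (-48 - 3014) + 1177 = -3062 + 1177 = -1885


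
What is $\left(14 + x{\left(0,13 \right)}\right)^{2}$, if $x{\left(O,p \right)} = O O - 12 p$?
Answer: $20164$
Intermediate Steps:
$x{\left(O,p \right)} = O^{2} - 12 p$
$\left(14 + x{\left(0,13 \right)}\right)^{2} = \left(14 + \left(0^{2} - 156\right)\right)^{2} = \left(14 + \left(0 - 156\right)\right)^{2} = \left(14 - 156\right)^{2} = \left(-142\right)^{2} = 20164$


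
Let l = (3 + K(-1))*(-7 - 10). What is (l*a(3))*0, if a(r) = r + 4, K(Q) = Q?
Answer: 0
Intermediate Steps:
a(r) = 4 + r
l = -34 (l = (3 - 1)*(-7 - 10) = 2*(-17) = -34)
(l*a(3))*0 = -34*(4 + 3)*0 = -34*7*0 = -238*0 = 0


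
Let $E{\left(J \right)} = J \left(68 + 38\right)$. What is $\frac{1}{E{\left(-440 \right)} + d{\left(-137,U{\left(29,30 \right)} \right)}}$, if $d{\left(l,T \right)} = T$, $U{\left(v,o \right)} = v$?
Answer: $- \frac{1}{46611} \approx -2.1454 \cdot 10^{-5}$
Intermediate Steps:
$E{\left(J \right)} = 106 J$ ($E{\left(J \right)} = J 106 = 106 J$)
$\frac{1}{E{\left(-440 \right)} + d{\left(-137,U{\left(29,30 \right)} \right)}} = \frac{1}{106 \left(-440\right) + 29} = \frac{1}{-46640 + 29} = \frac{1}{-46611} = - \frac{1}{46611}$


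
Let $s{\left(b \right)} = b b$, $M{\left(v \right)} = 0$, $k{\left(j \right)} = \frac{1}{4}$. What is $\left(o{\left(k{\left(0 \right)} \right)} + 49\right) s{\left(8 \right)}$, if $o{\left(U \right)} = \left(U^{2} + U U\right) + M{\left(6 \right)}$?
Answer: $3144$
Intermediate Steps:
$k{\left(j \right)} = \frac{1}{4}$
$s{\left(b \right)} = b^{2}$
$o{\left(U \right)} = 2 U^{2}$ ($o{\left(U \right)} = \left(U^{2} + U U\right) + 0 = \left(U^{2} + U^{2}\right) + 0 = 2 U^{2} + 0 = 2 U^{2}$)
$\left(o{\left(k{\left(0 \right)} \right)} + 49\right) s{\left(8 \right)} = \left(\frac{2}{16} + 49\right) 8^{2} = \left(2 \cdot \frac{1}{16} + 49\right) 64 = \left(\frac{1}{8} + 49\right) 64 = \frac{393}{8} \cdot 64 = 3144$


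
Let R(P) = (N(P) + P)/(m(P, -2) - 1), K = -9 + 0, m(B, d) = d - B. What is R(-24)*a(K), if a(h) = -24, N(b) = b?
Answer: 384/7 ≈ 54.857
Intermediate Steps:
K = -9
R(P) = 2*P/(-3 - P) (R(P) = (P + P)/((-2 - P) - 1) = (2*P)/(-3 - P) = 2*P/(-3 - P))
R(-24)*a(K) = -2*(-24)/(3 - 24)*(-24) = -2*(-24)/(-21)*(-24) = -2*(-24)*(-1/21)*(-24) = -16/7*(-24) = 384/7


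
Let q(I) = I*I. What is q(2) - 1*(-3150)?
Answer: 3154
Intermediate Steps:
q(I) = I²
q(2) - 1*(-3150) = 2² - 1*(-3150) = 4 + 3150 = 3154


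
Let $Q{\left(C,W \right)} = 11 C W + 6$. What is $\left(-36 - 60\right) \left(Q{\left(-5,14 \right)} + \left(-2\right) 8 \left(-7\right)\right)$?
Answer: $62592$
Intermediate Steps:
$Q{\left(C,W \right)} = 6 + 11 C W$ ($Q{\left(C,W \right)} = 11 C W + 6 = 6 + 11 C W$)
$\left(-36 - 60\right) \left(Q{\left(-5,14 \right)} + \left(-2\right) 8 \left(-7\right)\right) = \left(-36 - 60\right) \left(\left(6 + 11 \left(-5\right) 14\right) + \left(-2\right) 8 \left(-7\right)\right) = - 96 \left(\left(6 - 770\right) - -112\right) = - 96 \left(-764 + 112\right) = \left(-96\right) \left(-652\right) = 62592$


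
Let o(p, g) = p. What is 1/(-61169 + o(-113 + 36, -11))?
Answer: -1/61246 ≈ -1.6328e-5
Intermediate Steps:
1/(-61169 + o(-113 + 36, -11)) = 1/(-61169 + (-113 + 36)) = 1/(-61169 - 77) = 1/(-61246) = -1/61246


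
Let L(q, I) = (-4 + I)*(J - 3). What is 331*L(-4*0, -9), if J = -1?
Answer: 17212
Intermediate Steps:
L(q, I) = 16 - 4*I (L(q, I) = (-4 + I)*(-1 - 3) = (-4 + I)*(-4) = 16 - 4*I)
331*L(-4*0, -9) = 331*(16 - 4*(-9)) = 331*(16 + 36) = 331*52 = 17212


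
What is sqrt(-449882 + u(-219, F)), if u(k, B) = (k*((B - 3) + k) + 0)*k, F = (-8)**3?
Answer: 2*I*sqrt(8913314) ≈ 5971.0*I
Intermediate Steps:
F = -512
u(k, B) = k**2*(-3 + B + k) (u(k, B) = (k*((-3 + B) + k) + 0)*k = (k*(-3 + B + k) + 0)*k = (k*(-3 + B + k))*k = k**2*(-3 + B + k))
sqrt(-449882 + u(-219, F)) = sqrt(-449882 + (-219)**2*(-3 - 512 - 219)) = sqrt(-449882 + 47961*(-734)) = sqrt(-449882 - 35203374) = sqrt(-35653256) = 2*I*sqrt(8913314)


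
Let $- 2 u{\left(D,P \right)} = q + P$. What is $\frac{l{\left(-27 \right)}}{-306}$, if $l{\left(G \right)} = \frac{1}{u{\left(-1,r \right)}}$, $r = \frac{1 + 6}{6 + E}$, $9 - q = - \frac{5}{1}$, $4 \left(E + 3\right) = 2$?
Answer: $\frac{1}{2448} \approx 0.0004085$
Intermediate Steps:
$E = - \frac{5}{2}$ ($E = -3 + \frac{1}{4} \cdot 2 = -3 + \frac{1}{2} = - \frac{5}{2} \approx -2.5$)
$q = 14$ ($q = 9 - - \frac{5}{1} = 9 - \left(-5\right) 1 = 9 - -5 = 9 + 5 = 14$)
$r = 2$ ($r = \frac{1 + 6}{6 - \frac{5}{2}} = \frac{7}{\frac{7}{2}} = 7 \cdot \frac{2}{7} = 2$)
$u{\left(D,P \right)} = -7 - \frac{P}{2}$ ($u{\left(D,P \right)} = - \frac{14 + P}{2} = -7 - \frac{P}{2}$)
$l{\left(G \right)} = - \frac{1}{8}$ ($l{\left(G \right)} = \frac{1}{-7 - 1} = \frac{1}{-8} = - \frac{1}{8}$)
$\frac{l{\left(-27 \right)}}{-306} = - \frac{1}{8 \left(-306\right)} = \left(- \frac{1}{8}\right) \left(- \frac{1}{306}\right) = \frac{1}{2448}$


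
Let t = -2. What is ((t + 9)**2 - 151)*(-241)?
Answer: 24582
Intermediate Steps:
((t + 9)**2 - 151)*(-241) = ((-2 + 9)**2 - 151)*(-241) = (7**2 - 151)*(-241) = (49 - 151)*(-241) = -102*(-241) = 24582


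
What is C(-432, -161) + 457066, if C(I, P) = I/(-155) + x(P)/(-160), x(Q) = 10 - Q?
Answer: 2267055883/4960 ≈ 4.5707e+5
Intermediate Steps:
C(I, P) = -1/16 - I/155 + P/160 (C(I, P) = I/(-155) + (10 - P)/(-160) = I*(-1/155) + (10 - P)*(-1/160) = -I/155 + (-1/16 + P/160) = -1/16 - I/155 + P/160)
C(-432, -161) + 457066 = (-1/16 - 1/155*(-432) + (1/160)*(-161)) + 457066 = (-1/16 + 432/155 - 161/160) + 457066 = 8523/4960 + 457066 = 2267055883/4960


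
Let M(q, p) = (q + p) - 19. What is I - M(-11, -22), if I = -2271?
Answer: -2219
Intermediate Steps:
M(q, p) = -19 + p + q (M(q, p) = (p + q) - 19 = -19 + p + q)
I - M(-11, -22) = -2271 - (-19 - 22 - 11) = -2271 - 1*(-52) = -2271 + 52 = -2219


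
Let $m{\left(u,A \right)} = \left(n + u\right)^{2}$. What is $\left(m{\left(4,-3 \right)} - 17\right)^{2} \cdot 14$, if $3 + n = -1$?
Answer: $4046$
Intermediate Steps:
$n = -4$ ($n = -3 - 1 = -4$)
$m{\left(u,A \right)} = \left(-4 + u\right)^{2}$
$\left(m{\left(4,-3 \right)} - 17\right)^{2} \cdot 14 = \left(\left(-4 + 4\right)^{2} - 17\right)^{2} \cdot 14 = \left(0^{2} - 17\right)^{2} \cdot 14 = \left(0 - 17\right)^{2} \cdot 14 = \left(-17\right)^{2} \cdot 14 = 289 \cdot 14 = 4046$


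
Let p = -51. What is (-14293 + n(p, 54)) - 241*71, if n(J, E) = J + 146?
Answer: -31309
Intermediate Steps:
n(J, E) = 146 + J
(-14293 + n(p, 54)) - 241*71 = (-14293 + (146 - 51)) - 241*71 = (-14293 + 95) - 17111 = -14198 - 17111 = -31309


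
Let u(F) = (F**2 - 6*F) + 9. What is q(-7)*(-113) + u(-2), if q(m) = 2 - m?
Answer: -992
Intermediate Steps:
u(F) = 9 + F**2 - 6*F
q(-7)*(-113) + u(-2) = (2 - 1*(-7))*(-113) + (9 + (-2)**2 - 6*(-2)) = (2 + 7)*(-113) + (9 + 4 + 12) = 9*(-113) + 25 = -1017 + 25 = -992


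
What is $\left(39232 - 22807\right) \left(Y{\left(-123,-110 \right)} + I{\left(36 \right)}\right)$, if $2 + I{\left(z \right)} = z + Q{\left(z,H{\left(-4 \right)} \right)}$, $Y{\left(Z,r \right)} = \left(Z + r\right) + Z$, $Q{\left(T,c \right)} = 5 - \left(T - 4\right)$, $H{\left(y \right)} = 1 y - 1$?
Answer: $-5732325$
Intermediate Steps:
$H{\left(y \right)} = -1 + y$ ($H{\left(y \right)} = y - 1 = -1 + y$)
$Q{\left(T,c \right)} = 9 - T$ ($Q{\left(T,c \right)} = 5 - \left(-4 + T\right) = 9 - T$)
$Y{\left(Z,r \right)} = r + 2 Z$
$I{\left(z \right)} = 7$ ($I{\left(z \right)} = -2 + \left(z - \left(-9 + z\right)\right) = -2 + 9 = 7$)
$\left(39232 - 22807\right) \left(Y{\left(-123,-110 \right)} + I{\left(36 \right)}\right) = \left(39232 - 22807\right) \left(\left(-110 + 2 \left(-123\right)\right) + 7\right) = 16425 \left(\left(-110 - 246\right) + 7\right) = 16425 \left(-356 + 7\right) = 16425 \left(-349\right) = -5732325$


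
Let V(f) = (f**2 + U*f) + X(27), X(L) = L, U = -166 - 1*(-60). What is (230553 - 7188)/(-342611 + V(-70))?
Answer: -74455/110088 ≈ -0.67632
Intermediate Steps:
U = -106 (U = -166 + 60 = -106)
V(f) = 27 + f**2 - 106*f (V(f) = (f**2 - 106*f) + 27 = 27 + f**2 - 106*f)
(230553 - 7188)/(-342611 + V(-70)) = (230553 - 7188)/(-342611 + (27 + (-70)**2 - 106*(-70))) = 223365/(-342611 + (27 + 4900 + 7420)) = 223365/(-342611 + 12347) = 223365/(-330264) = 223365*(-1/330264) = -74455/110088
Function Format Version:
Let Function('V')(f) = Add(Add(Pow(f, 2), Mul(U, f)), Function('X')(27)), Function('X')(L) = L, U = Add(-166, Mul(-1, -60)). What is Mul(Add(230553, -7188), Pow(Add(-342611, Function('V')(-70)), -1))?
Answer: Rational(-74455, 110088) ≈ -0.67632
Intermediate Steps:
U = -106 (U = Add(-166, 60) = -106)
Function('V')(f) = Add(27, Pow(f, 2), Mul(-106, f)) (Function('V')(f) = Add(Add(Pow(f, 2), Mul(-106, f)), 27) = Add(27, Pow(f, 2), Mul(-106, f)))
Mul(Add(230553, -7188), Pow(Add(-342611, Function('V')(-70)), -1)) = Mul(Add(230553, -7188), Pow(Add(-342611, Add(27, Pow(-70, 2), Mul(-106, -70))), -1)) = Mul(223365, Pow(Add(-342611, Add(27, 4900, 7420)), -1)) = Mul(223365, Pow(Add(-342611, 12347), -1)) = Mul(223365, Pow(-330264, -1)) = Mul(223365, Rational(-1, 330264)) = Rational(-74455, 110088)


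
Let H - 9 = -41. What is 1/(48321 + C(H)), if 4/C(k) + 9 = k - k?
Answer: 9/434885 ≈ 2.0695e-5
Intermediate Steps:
H = -32 (H = 9 - 41 = -32)
C(k) = -4/9 (C(k) = 4/(-9 + (k - k)) = 4/(-9 + 0) = 4/(-9) = 4*(-⅑) = -4/9)
1/(48321 + C(H)) = 1/(48321 - 4/9) = 1/(434885/9) = 9/434885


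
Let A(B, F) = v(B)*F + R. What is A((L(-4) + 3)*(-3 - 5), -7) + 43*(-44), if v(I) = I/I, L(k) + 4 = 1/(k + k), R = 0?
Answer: -1899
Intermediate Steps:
L(k) = -4 + 1/(2*k) (L(k) = -4 + 1/(k + k) = -4 + 1/(2*k))
v(I) = 1
A(B, F) = F (A(B, F) = 1*F + 0 = F + 0 = F)
A((L(-4) + 3)*(-3 - 5), -7) + 43*(-44) = -7 + 43*(-44) = -7 - 1892 = -1899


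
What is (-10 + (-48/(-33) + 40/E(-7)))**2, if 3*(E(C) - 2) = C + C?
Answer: 67081/121 ≈ 554.39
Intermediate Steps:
E(C) = 2 + 2*C/3 (E(C) = 2 + (C + C)/3 = 2 + (2*C)/3 = 2 + 2*C/3)
(-10 + (-48/(-33) + 40/E(-7)))**2 = (-10 + (-48/(-33) + 40/(2 + (2/3)*(-7))))**2 = (-10 + (-48*(-1/33) + 40/(2 - 14/3)))**2 = (-10 + (16/11 + 40/(-8/3)))**2 = (-10 + (16/11 + 40*(-3/8)))**2 = (-10 + (16/11 - 15))**2 = (-10 - 149/11)**2 = (-259/11)**2 = 67081/121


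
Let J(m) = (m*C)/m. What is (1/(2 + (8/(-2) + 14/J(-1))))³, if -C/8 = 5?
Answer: -8000/103823 ≈ -0.077054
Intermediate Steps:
C = -40 (C = -8*5 = -40)
J(m) = -40 (J(m) = (m*(-40))/m = (-40*m)/m = -40)
(1/(2 + (8/(-2) + 14/J(-1))))³ = (1/(2 + (8/(-2) + 14/(-40))))³ = (1/(2 + (8*(-½) + 14*(-1/40))))³ = (1/(2 + (-4 - 7/20)))³ = (1/(2 - 87/20))³ = (1/(-47/20))³ = (-20/47)³ = -8000/103823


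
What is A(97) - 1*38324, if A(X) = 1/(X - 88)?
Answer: -344915/9 ≈ -38324.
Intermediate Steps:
A(X) = 1/(-88 + X)
A(97) - 1*38324 = 1/(-88 + 97) - 1*38324 = 1/9 - 38324 = ⅑ - 38324 = -344915/9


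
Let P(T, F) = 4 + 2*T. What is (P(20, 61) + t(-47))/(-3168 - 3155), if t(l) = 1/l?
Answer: -2067/297181 ≈ -0.0069554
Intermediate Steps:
(P(20, 61) + t(-47))/(-3168 - 3155) = ((4 + 2*20) + 1/(-47))/(-3168 - 3155) = ((4 + 40) - 1/47)/(-6323) = (44 - 1/47)*(-1/6323) = (2067/47)*(-1/6323) = -2067/297181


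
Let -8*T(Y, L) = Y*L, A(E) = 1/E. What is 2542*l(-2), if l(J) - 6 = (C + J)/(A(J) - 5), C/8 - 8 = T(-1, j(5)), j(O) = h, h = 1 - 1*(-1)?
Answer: -157604/11 ≈ -14328.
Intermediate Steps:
h = 2 (h = 1 + 1 = 2)
j(O) = 2
A(E) = 1/E
T(Y, L) = -L*Y/8 (T(Y, L) = -Y*L/8 = -L*Y/8)
C = 66 (C = 64 + 8*(-⅛*2*(-1)) = 64 + 8*(¼) = 64 + 2 = 66)
l(J) = 6 + (66 + J)/(-5 + 1/J) (l(J) = 6 + (66 + J)/(1/J - 5) = 6 + (66 + J)/(-5 + 1/J))
2542*l(-2) = 2542*((-6 - 1*(-2)*(36 - 2))/(-1 + 5*(-2))) = 2542*((-6 - 1*(-2)*34)/(-1 - 10)) = 2542*((-6 + 68)/(-11)) = 2542*(-1/11*62) = 2542*(-62/11) = -157604/11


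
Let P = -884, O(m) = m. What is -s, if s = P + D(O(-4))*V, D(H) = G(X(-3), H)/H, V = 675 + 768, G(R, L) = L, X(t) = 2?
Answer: -559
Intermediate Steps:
V = 1443
D(H) = 1 (D(H) = H/H = 1)
s = 559 (s = -884 + 1*1443 = -884 + 1443 = 559)
-s = -1*559 = -559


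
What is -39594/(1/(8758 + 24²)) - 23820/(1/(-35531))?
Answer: 476778024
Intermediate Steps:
-39594/(1/(8758 + 24²)) - 23820/(1/(-35531)) = -39594/(1/(8758 + 576)) - 23820/(-1/35531) = -39594/(1/9334) - 23820*(-35531) = -39594/1/9334 + 846348420 = -39594*9334 + 846348420 = -369570396 + 846348420 = 476778024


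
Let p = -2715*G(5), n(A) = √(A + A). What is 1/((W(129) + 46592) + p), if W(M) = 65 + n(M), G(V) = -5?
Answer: 30116/1813946783 - √258/3627893566 ≈ 1.6598e-5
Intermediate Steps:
n(A) = √2*√A (n(A) = √(2*A) = √2*√A)
W(M) = 65 + √2*√M
p = 13575 (p = -2715*(-5) = 13575)
1/((W(129) + 46592) + p) = 1/(((65 + √2*√129) + 46592) + 13575) = 1/(((65 + √258) + 46592) + 13575) = 1/((46657 + √258) + 13575) = 1/(60232 + √258)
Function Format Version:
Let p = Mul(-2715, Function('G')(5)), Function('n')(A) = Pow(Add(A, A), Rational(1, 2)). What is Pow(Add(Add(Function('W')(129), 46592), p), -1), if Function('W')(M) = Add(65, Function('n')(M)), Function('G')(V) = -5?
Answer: Add(Rational(30116, 1813946783), Mul(Rational(-1, 3627893566), Pow(258, Rational(1, 2)))) ≈ 1.6598e-5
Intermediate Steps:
Function('n')(A) = Mul(Pow(2, Rational(1, 2)), Pow(A, Rational(1, 2))) (Function('n')(A) = Pow(Mul(2, A), Rational(1, 2)) = Mul(Pow(2, Rational(1, 2)), Pow(A, Rational(1, 2))))
Function('W')(M) = Add(65, Mul(Pow(2, Rational(1, 2)), Pow(M, Rational(1, 2))))
p = 13575 (p = Mul(-2715, -5) = 13575)
Pow(Add(Add(Function('W')(129), 46592), p), -1) = Pow(Add(Add(Add(65, Mul(Pow(2, Rational(1, 2)), Pow(129, Rational(1, 2)))), 46592), 13575), -1) = Pow(Add(Add(Add(65, Pow(258, Rational(1, 2))), 46592), 13575), -1) = Pow(Add(Add(46657, Pow(258, Rational(1, 2))), 13575), -1) = Pow(Add(60232, Pow(258, Rational(1, 2))), -1)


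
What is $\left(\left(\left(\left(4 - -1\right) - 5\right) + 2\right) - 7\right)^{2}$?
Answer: $25$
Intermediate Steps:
$\left(\left(\left(\left(4 - -1\right) - 5\right) + 2\right) - 7\right)^{2} = \left(\left(\left(\left(4 + 1\right) - 5\right) + 2\right) - 7\right)^{2} = \left(\left(\left(5 - 5\right) + 2\right) - 7\right)^{2} = \left(\left(0 + 2\right) - 7\right)^{2} = \left(2 - 7\right)^{2} = \left(-5\right)^{2} = 25$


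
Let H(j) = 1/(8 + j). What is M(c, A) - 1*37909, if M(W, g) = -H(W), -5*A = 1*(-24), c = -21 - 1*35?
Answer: -1819631/48 ≈ -37909.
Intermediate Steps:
c = -56 (c = -21 - 35 = -56)
A = 24/5 (A = -(-24)/5 = -⅕*(-24) = 24/5 ≈ 4.8000)
M(W, g) = -1/(8 + W)
M(c, A) - 1*37909 = -1/(8 - 56) - 1*37909 = -1/(-48) - 37909 = -1*(-1/48) - 37909 = 1/48 - 37909 = -1819631/48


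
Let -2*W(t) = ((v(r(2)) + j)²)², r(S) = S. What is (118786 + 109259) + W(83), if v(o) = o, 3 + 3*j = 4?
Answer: 36940889/162 ≈ 2.2803e+5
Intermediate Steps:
j = ⅓ (j = -1 + (⅓)*4 = -1 + 4/3 = ⅓ ≈ 0.33333)
W(t) = -2401/162 (W(t) = -(2 + ⅓)⁴/2 = -((7/3)²)²/2 = -(49/9)²/2 = -½*2401/81 = -2401/162)
(118786 + 109259) + W(83) = (118786 + 109259) - 2401/162 = 228045 - 2401/162 = 36940889/162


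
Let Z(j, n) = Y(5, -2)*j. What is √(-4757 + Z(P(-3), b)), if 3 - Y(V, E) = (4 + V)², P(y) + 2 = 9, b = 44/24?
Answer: I*√5303 ≈ 72.822*I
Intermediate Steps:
b = 11/6 (b = 44*(1/24) = 11/6 ≈ 1.8333)
P(y) = 7 (P(y) = -2 + 9 = 7)
Y(V, E) = 3 - (4 + V)²
Z(j, n) = -78*j (Z(j, n) = (3 - (4 + 5)²)*j = (3 - 1*9²)*j = (3 - 1*81)*j = (3 - 81)*j = -78*j)
√(-4757 + Z(P(-3), b)) = √(-4757 - 78*7) = √(-4757 - 546) = √(-5303) = I*√5303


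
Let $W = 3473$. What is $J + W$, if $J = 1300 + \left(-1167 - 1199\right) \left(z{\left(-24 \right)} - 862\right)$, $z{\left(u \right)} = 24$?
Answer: $1987481$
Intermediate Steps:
$J = 1984008$ ($J = 1300 + \left(-1167 - 1199\right) \left(24 - 862\right) = 1300 - -1982708 = 1300 + 1982708 = 1984008$)
$J + W = 1984008 + 3473 = 1987481$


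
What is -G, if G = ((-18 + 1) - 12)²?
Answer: -841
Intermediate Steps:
G = 841 (G = (-17 - 12)² = (-29)² = 841)
-G = -1*841 = -841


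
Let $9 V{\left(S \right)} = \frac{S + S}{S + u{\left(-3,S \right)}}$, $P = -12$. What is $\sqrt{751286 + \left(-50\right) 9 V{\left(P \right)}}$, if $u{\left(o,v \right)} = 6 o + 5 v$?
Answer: $\frac{\sqrt{6761454}}{3} \approx 866.76$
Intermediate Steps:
$u{\left(o,v \right)} = 5 v + 6 o$
$V{\left(S \right)} = \frac{2 S}{9 \left(-18 + 6 S\right)}$ ($V{\left(S \right)} = \frac{\left(S + S\right) \frac{1}{S + \left(5 S + 6 \left(-3\right)\right)}}{9} = \frac{2 S \frac{1}{S + \left(5 S - 18\right)}}{9} = \frac{2 S \frac{1}{S + \left(-18 + 5 S\right)}}{9} = \frac{2 S \frac{1}{-18 + 6 S}}{9} = \frac{2 S}{9 \left(-18 + 6 S\right)}$)
$\sqrt{751286 + \left(-50\right) 9 V{\left(P \right)}} = \sqrt{751286 + \left(-50\right) 9 \cdot \frac{1}{27} \left(-12\right) \frac{1}{-3 - 12}} = \sqrt{751286 - 450 \cdot \frac{1}{27} \left(-12\right) \frac{1}{-15}} = \sqrt{751286 - 450 \cdot \frac{1}{27} \left(-12\right) \left(- \frac{1}{15}\right)} = \sqrt{751286 - \frac{40}{3}} = \sqrt{\frac{2253818}{3}} = \frac{\sqrt{6761454}}{3}$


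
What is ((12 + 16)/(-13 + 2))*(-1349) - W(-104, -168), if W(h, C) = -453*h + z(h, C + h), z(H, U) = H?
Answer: -479316/11 ≈ -43574.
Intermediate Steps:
W(h, C) = -452*h (W(h, C) = -453*h + h = -452*h)
((12 + 16)/(-13 + 2))*(-1349) - W(-104, -168) = ((12 + 16)/(-13 + 2))*(-1349) - (-452)*(-104) = (28/(-11))*(-1349) - 1*47008 = (28*(-1/11))*(-1349) - 47008 = -28/11*(-1349) - 47008 = 37772/11 - 47008 = -479316/11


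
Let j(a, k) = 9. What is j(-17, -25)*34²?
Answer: 10404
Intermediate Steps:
j(-17, -25)*34² = 9*34² = 9*1156 = 10404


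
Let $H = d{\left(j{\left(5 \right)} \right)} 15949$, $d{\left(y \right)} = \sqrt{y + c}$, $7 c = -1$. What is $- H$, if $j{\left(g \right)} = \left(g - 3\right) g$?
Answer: $- \frac{15949 \sqrt{483}}{7} \approx -50074.0$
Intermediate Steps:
$c = - \frac{1}{7}$ ($c = \frac{1}{7} \left(-1\right) = - \frac{1}{7} \approx -0.14286$)
$j{\left(g \right)} = g \left(-3 + g\right)$ ($j{\left(g \right)} = \left(-3 + g\right) g = g \left(-3 + g\right)$)
$d{\left(y \right)} = \sqrt{- \frac{1}{7} + y}$ ($d{\left(y \right)} = \sqrt{y - \frac{1}{7}} = \sqrt{- \frac{1}{7} + y}$)
$H = \frac{15949 \sqrt{483}}{7}$ ($H = \frac{\sqrt{-7 + 49 \cdot 5 \left(-3 + 5\right)}}{7} \cdot 15949 = \frac{\sqrt{-7 + 49 \cdot 5 \cdot 2}}{7} \cdot 15949 = \frac{\sqrt{-7 + 49 \cdot 10}}{7} \cdot 15949 = \frac{\sqrt{-7 + 490}}{7} \cdot 15949 = \frac{\sqrt{483}}{7} \cdot 15949 = \frac{15949 \sqrt{483}}{7} \approx 50074.0$)
$- H = - \frac{15949 \sqrt{483}}{7}$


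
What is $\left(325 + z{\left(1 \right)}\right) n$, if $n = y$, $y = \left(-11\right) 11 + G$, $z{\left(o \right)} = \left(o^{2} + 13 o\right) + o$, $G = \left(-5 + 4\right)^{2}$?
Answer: $-40800$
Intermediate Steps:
$G = 1$ ($G = \left(-1\right)^{2} = 1$)
$z{\left(o \right)} = o^{2} + 14 o$
$y = -120$ ($y = \left(-11\right) 11 + 1 = -121 + 1 = -120$)
$n = -120$
$\left(325 + z{\left(1 \right)}\right) n = \left(325 + 1 \left(14 + 1\right)\right) \left(-120\right) = \left(325 + 1 \cdot 15\right) \left(-120\right) = \left(325 + 15\right) \left(-120\right) = 340 \left(-120\right) = -40800$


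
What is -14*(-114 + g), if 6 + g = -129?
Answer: 3486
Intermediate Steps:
g = -135 (g = -6 - 129 = -135)
-14*(-114 + g) = -14*(-114 - 135) = -14*(-249) = 3486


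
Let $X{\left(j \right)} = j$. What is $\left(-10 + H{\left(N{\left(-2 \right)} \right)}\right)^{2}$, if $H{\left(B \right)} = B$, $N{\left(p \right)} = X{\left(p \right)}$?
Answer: $144$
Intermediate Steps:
$N{\left(p \right)} = p$
$\left(-10 + H{\left(N{\left(-2 \right)} \right)}\right)^{2} = \left(-10 - 2\right)^{2} = \left(-12\right)^{2} = 144$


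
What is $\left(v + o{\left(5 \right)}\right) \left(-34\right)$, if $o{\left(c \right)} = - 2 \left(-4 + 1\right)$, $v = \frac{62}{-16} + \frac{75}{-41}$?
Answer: $- \frac{1649}{164} \approx -10.055$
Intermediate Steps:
$v = - \frac{1871}{328}$ ($v = 62 \left(- \frac{1}{16}\right) + 75 \left(- \frac{1}{41}\right) = - \frac{31}{8} - \frac{75}{41} = - \frac{1871}{328} \approx -5.7043$)
$o{\left(c \right)} = 6$ ($o{\left(c \right)} = \left(-2\right) \left(-3\right) = 6$)
$\left(v + o{\left(5 \right)}\right) \left(-34\right) = \left(- \frac{1871}{328} + 6\right) \left(-34\right) = \frac{97}{328} \left(-34\right) = - \frac{1649}{164}$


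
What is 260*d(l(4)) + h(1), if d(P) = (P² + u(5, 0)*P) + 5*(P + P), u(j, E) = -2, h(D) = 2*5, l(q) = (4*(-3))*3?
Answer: 262090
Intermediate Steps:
l(q) = -36 (l(q) = -12*3 = -36)
h(D) = 10
d(P) = P² + 8*P (d(P) = (P² - 2*P) + 5*(P + P) = (P² - 2*P) + 5*(2*P) = (P² - 2*P) + 10*P = P² + 8*P)
260*d(l(4)) + h(1) = 260*(-36*(8 - 36)) + 10 = 260*(-36*(-28)) + 10 = 260*1008 + 10 = 262080 + 10 = 262090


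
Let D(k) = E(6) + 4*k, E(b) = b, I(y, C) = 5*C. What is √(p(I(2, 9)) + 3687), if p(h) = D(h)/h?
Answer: √830505/15 ≈ 60.755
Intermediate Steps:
D(k) = 6 + 4*k
p(h) = (6 + 4*h)/h
√(p(I(2, 9)) + 3687) = √((4 + 6/((5*9))) + 3687) = √((4 + 6/45) + 3687) = √((4 + 6*(1/45)) + 3687) = √((4 + 2/15) + 3687) = √(62/15 + 3687) = √(55367/15) = √830505/15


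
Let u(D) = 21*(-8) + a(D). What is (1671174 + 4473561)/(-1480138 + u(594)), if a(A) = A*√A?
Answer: -4548044044455/1095548134526 - 5474958885*√66/1095548134526 ≈ -4.1920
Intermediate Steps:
a(A) = A^(3/2)
u(D) = -168 + D^(3/2) (u(D) = 21*(-8) + D^(3/2) = -168 + D^(3/2))
(1671174 + 4473561)/(-1480138 + u(594)) = (1671174 + 4473561)/(-1480138 + (-168 + 594^(3/2))) = 6144735/(-1480138 + (-168 + 1782*√66)) = 6144735/(-1480306 + 1782*√66)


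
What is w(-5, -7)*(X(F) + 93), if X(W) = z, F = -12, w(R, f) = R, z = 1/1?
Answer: -470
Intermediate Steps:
z = 1
X(W) = 1
w(-5, -7)*(X(F) + 93) = -5*(1 + 93) = -5*94 = -470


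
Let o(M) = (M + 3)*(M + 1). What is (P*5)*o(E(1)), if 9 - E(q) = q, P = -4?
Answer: -1980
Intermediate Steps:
E(q) = 9 - q
o(M) = (1 + M)*(3 + M) (o(M) = (3 + M)*(1 + M) = (1 + M)*(3 + M))
(P*5)*o(E(1)) = (-4*5)*(3 + (9 - 1*1)² + 4*(9 - 1*1)) = -20*(3 + (9 - 1)² + 4*(9 - 1)) = -20*(3 + 8² + 4*8) = -20*(3 + 64 + 32) = -20*99 = -1980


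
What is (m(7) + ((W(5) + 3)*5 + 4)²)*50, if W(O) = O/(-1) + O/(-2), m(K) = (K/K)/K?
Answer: 239675/14 ≈ 17120.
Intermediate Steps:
m(K) = 1/K
W(O) = -3*O/2 (W(O) = O*(-1) + O*(-½) = -O - O/2 = -3*O/2)
(m(7) + ((W(5) + 3)*5 + 4)²)*50 = (1/7 + ((-3/2*5 + 3)*5 + 4)²)*50 = (⅐ + ((-15/2 + 3)*5 + 4)²)*50 = (⅐ + (-9/2*5 + 4)²)*50 = (⅐ + (-45/2 + 4)²)*50 = (⅐ + (-37/2)²)*50 = (⅐ + 1369/4)*50 = (9587/28)*50 = 239675/14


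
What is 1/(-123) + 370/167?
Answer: 45343/20541 ≈ 2.2074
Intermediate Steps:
1/(-123) + 370/167 = 1*(-1/123) + 370*(1/167) = -1/123 + 370/167 = 45343/20541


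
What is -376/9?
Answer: -376/9 ≈ -41.778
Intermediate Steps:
-376/9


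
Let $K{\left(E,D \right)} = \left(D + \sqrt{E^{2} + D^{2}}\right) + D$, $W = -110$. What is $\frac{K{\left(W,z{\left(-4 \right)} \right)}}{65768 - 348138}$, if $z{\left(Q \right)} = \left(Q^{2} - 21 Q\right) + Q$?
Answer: $- \frac{169}{141185} \approx -0.001197$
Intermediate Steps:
$z{\left(Q \right)} = Q^{2} - 20 Q$
$K{\left(E,D \right)} = \sqrt{D^{2} + E^{2}} + 2 D$ ($K{\left(E,D \right)} = \left(D + \sqrt{D^{2} + E^{2}}\right) + D = \sqrt{D^{2} + E^{2}} + 2 D$)
$\frac{K{\left(W,z{\left(-4 \right)} \right)}}{65768 - 348138} = \frac{\sqrt{\left(- 4 \left(-20 - 4\right)\right)^{2} + \left(-110\right)^{2}} + 2 \left(- 4 \left(-20 - 4\right)\right)}{65768 - 348138} = \frac{\sqrt{\left(\left(-4\right) \left(-24\right)\right)^{2} + 12100} + 2 \left(\left(-4\right) \left(-24\right)\right)}{-282370} = \left(\sqrt{96^{2} + 12100} + 2 \cdot 96\right) \left(- \frac{1}{282370}\right) = \left(\sqrt{9216 + 12100} + 192\right) \left(- \frac{1}{282370}\right) = \left(\sqrt{21316} + 192\right) \left(- \frac{1}{282370}\right) = \left(146 + 192\right) \left(- \frac{1}{282370}\right) = 338 \left(- \frac{1}{282370}\right) = - \frac{169}{141185}$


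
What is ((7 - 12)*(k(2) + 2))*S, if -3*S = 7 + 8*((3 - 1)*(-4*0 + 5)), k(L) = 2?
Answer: 580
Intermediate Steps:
S = -29 (S = -(7 + 8*((3 - 1)*(-4*0 + 5)))/3 = -(7 + 8*(2*(0 + 5)))/3 = -(7 + 8*(2*5))/3 = -(7 + 8*10)/3 = -(7 + 80)/3 = -1/3*87 = -29)
((7 - 12)*(k(2) + 2))*S = ((7 - 12)*(2 + 2))*(-29) = -5*4*(-29) = -20*(-29) = 580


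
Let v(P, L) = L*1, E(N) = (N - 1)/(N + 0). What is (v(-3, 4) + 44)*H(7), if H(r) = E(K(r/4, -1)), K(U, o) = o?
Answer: 96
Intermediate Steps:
E(N) = (-1 + N)/N
H(r) = 2 (H(r) = (-1 - 1)/(-1) = -1*(-2) = 2)
v(P, L) = L
(v(-3, 4) + 44)*H(7) = (4 + 44)*2 = 48*2 = 96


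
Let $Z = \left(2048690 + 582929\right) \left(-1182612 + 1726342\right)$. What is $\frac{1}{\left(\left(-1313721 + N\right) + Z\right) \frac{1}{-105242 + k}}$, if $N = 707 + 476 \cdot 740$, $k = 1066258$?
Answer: $\frac{120127}{178861154762} \approx 6.7162 \cdot 10^{-7}$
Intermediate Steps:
$N = 352947$ ($N = 707 + 352240 = 352947$)
$Z = 1430890198870$ ($Z = 2631619 \cdot 543730 = 1430890198870$)
$\frac{1}{\left(\left(-1313721 + N\right) + Z\right) \frac{1}{-105242 + k}} = \frac{1}{\left(\left(-1313721 + 352947\right) + 1430890198870\right) \frac{1}{-105242 + 1066258}} = \frac{1}{\left(-960774 + 1430890198870\right) \frac{1}{961016}} = \frac{1}{1430889238096 \cdot \frac{1}{961016}} = \frac{1}{\frac{178861154762}{120127}} = \frac{120127}{178861154762}$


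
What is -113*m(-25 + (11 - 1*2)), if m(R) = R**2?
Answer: -28928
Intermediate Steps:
-113*m(-25 + (11 - 1*2)) = -113*(-25 + (11 - 1*2))**2 = -113*(-25 + (11 - 2))**2 = -113*(-25 + 9)**2 = -113*(-16)**2 = -113*256 = -28928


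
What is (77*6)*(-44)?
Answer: -20328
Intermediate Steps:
(77*6)*(-44) = 462*(-44) = -20328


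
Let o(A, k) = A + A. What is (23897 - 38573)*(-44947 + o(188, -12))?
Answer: 654123996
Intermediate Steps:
o(A, k) = 2*A
(23897 - 38573)*(-44947 + o(188, -12)) = (23897 - 38573)*(-44947 + 2*188) = -14676*(-44947 + 376) = -14676*(-44571) = 654123996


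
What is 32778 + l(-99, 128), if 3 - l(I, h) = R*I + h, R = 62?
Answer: 38791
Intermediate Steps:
l(I, h) = 3 - h - 62*I (l(I, h) = 3 - (62*I + h) = 3 - (h + 62*I) = 3 + (-h - 62*I) = 3 - h - 62*I)
32778 + l(-99, 128) = 32778 + (3 - 1*128 - 62*(-99)) = 32778 + (3 - 128 + 6138) = 32778 + 6013 = 38791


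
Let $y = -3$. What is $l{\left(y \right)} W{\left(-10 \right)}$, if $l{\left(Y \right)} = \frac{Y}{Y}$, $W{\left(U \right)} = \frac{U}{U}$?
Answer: $1$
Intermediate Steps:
$W{\left(U \right)} = 1$
$l{\left(Y \right)} = 1$
$l{\left(y \right)} W{\left(-10 \right)} = 1 \cdot 1 = 1$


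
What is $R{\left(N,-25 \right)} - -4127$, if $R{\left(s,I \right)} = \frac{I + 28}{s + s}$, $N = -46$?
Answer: $\frac{379681}{92} \approx 4127.0$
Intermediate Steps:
$R{\left(s,I \right)} = \frac{28 + I}{2 s}$
$R{\left(N,-25 \right)} - -4127 = \frac{28 - 25}{2 \left(-46\right)} - -4127 = \frac{1}{2} \left(- \frac{1}{46}\right) 3 + 4127 = - \frac{3}{92} + 4127 = \frac{379681}{92}$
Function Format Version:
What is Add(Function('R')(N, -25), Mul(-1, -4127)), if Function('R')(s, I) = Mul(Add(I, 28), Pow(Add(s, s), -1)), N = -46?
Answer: Rational(379681, 92) ≈ 4127.0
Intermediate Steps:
Function('R')(s, I) = Mul(Rational(1, 2), Pow(s, -1), Add(28, I)) (Function('R')(s, I) = Mul(Add(28, I), Pow(Mul(2, s), -1)) = Mul(Add(28, I), Mul(Rational(1, 2), Pow(s, -1))) = Mul(Rational(1, 2), Pow(s, -1), Add(28, I)))
Add(Function('R')(N, -25), Mul(-1, -4127)) = Add(Mul(Rational(1, 2), Pow(-46, -1), Add(28, -25)), Mul(-1, -4127)) = Add(Mul(Rational(1, 2), Rational(-1, 46), 3), 4127) = Add(Rational(-3, 92), 4127) = Rational(379681, 92)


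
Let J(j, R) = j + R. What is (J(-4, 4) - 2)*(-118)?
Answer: 236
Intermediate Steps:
J(j, R) = R + j
(J(-4, 4) - 2)*(-118) = ((4 - 4) - 2)*(-118) = (0 - 2)*(-118) = -2*(-118) = 236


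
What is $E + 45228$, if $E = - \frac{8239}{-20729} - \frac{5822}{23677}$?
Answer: $\frac{22198000897089}{490800533} \approx 45228.0$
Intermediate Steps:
$E = \frac{74390565}{490800533}$ ($E = \left(-8239\right) \left(- \frac{1}{20729}\right) - \frac{5822}{23677} = \frac{8239}{20729} - \frac{5822}{23677} = \frac{74390565}{490800533} \approx 0.15157$)
$E + 45228 = \frac{74390565}{490800533} + 45228 = \frac{22198000897089}{490800533}$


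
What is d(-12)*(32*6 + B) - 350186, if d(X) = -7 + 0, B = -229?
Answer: -349927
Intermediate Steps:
d(X) = -7
d(-12)*(32*6 + B) - 350186 = -7*(32*6 - 229) - 350186 = -7*(192 - 229) - 350186 = -7*(-37) - 350186 = 259 - 350186 = -349927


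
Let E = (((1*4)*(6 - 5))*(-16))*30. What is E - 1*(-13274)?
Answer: 11354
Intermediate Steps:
E = -1920 (E = ((4*1)*(-16))*30 = (4*(-16))*30 = -64*30 = -1920)
E - 1*(-13274) = -1920 - 1*(-13274) = -1920 + 13274 = 11354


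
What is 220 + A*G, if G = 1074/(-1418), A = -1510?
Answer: 966850/709 ≈ 1363.7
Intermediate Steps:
G = -537/709 (G = 1074*(-1/1418) = -537/709 ≈ -0.75740)
220 + A*G = 220 - 1510*(-537/709) = 220 + 810870/709 = 966850/709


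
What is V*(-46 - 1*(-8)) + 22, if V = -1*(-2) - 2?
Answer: 22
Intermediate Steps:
V = 0 (V = 2 - 2 = 0)
V*(-46 - 1*(-8)) + 22 = 0*(-46 - 1*(-8)) + 22 = 0*(-46 + 8) + 22 = 0*(-38) + 22 = 0 + 22 = 22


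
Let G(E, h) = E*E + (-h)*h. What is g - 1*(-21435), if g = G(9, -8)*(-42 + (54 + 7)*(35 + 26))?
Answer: 83978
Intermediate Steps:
G(E, h) = E**2 - h**2
g = 62543 (g = (9**2 - 1*(-8)**2)*(-42 + (54 + 7)*(35 + 26)) = (81 - 1*64)*(-42 + 61*61) = (81 - 64)*(-42 + 3721) = 17*3679 = 62543)
g - 1*(-21435) = 62543 - 1*(-21435) = 62543 + 21435 = 83978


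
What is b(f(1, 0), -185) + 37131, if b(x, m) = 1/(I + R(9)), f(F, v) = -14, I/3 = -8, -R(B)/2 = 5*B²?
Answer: 30967253/834 ≈ 37131.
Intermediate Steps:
R(B) = -10*B²
I = -24 (I = 3*(-8) = -24)
b(x, m) = -1/834 (b(x, m) = 1/(-24 - 10*9²) = 1/(-24 - 10*81) = 1/(-24 - 810) = 1/(-834) = -1/834)
b(f(1, 0), -185) + 37131 = -1/834 + 37131 = 30967253/834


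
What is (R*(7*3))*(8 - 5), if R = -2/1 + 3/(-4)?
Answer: -693/4 ≈ -173.25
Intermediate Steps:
R = -11/4 (R = -2*1 + 3*(-1/4) = -2 - 3/4 = -11/4 ≈ -2.7500)
(R*(7*3))*(8 - 5) = (-77*3/4)*(8 - 5) = -11/4*21*3 = -231/4*3 = -693/4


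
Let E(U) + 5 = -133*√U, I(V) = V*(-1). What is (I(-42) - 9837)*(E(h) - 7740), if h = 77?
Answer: 75862275 + 1302735*√77 ≈ 8.7294e+7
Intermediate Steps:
I(V) = -V
E(U) = -5 - 133*√U
(I(-42) - 9837)*(E(h) - 7740) = (-1*(-42) - 9837)*((-5 - 133*√77) - 7740) = (42 - 9837)*(-7745 - 133*√77) = -9795*(-7745 - 133*√77) = 75862275 + 1302735*√77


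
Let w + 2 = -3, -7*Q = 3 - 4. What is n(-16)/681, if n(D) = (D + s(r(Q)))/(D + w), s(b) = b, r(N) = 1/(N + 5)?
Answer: 569/514836 ≈ 0.0011052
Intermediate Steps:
Q = ⅐ (Q = -(3 - 4)/7 = -⅐*(-1) = ⅐ ≈ 0.14286)
r(N) = 1/(5 + N)
w = -5 (w = -2 - 3 = -5)
n(D) = (7/36 + D)/(-5 + D) (n(D) = (D + 1/(5 + ⅐))/(D - 5) = (D + 1/(36/7))/(-5 + D) = (D + 7/36)/(-5 + D) = (7/36 + D)/(-5 + D))
n(-16)/681 = ((7/36 - 16)/(-5 - 16))/681 = (-569/36/(-21))*(1/681) = -1/21*(-569/36)*(1/681) = (569/756)*(1/681) = 569/514836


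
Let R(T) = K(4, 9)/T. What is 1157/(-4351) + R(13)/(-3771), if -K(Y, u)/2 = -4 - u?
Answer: -4371749/16407621 ≈ -0.26645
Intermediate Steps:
K(Y, u) = 8 + 2*u (K(Y, u) = -2*(-4 - u) = 8 + 2*u)
R(T) = 26/T (R(T) = (8 + 2*9)/T = (8 + 18)/T = 26/T)
1157/(-4351) + R(13)/(-3771) = 1157/(-4351) + (26/13)/(-3771) = 1157*(-1/4351) + (26*(1/13))*(-1/3771) = -1157/4351 + 2*(-1/3771) = -1157/4351 - 2/3771 = -4371749/16407621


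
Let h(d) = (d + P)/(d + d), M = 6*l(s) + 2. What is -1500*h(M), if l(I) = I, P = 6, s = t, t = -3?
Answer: -1875/4 ≈ -468.75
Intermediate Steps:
s = -3
M = -16 (M = 6*(-3) + 2 = -18 + 2 = -16)
h(d) = (6 + d)/(2*d) (h(d) = (d + 6)/(d + d) = (6 + d)/((2*d)) = (6 + d)*(1/(2*d)) = (6 + d)/(2*d))
-1500*h(M) = -750*(6 - 16)/(-16) = -750*(-1)*(-10)/16 = -1500*5/16 = -1875/4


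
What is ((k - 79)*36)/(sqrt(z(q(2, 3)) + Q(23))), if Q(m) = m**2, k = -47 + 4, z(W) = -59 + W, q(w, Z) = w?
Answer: -1098*sqrt(118)/59 ≈ -202.16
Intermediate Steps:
k = -43
((k - 79)*36)/(sqrt(z(q(2, 3)) + Q(23))) = ((-43 - 79)*36)/(sqrt((-59 + 2) + 23**2)) = (-122*36)/(sqrt(-57 + 529)) = -4392*sqrt(118)/236 = -1098*sqrt(118)/59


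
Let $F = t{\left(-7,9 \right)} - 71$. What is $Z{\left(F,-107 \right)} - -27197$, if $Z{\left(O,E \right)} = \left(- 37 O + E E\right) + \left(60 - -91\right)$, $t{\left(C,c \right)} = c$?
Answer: $41091$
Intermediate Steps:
$F = -62$ ($F = 9 - 71 = -62$)
$Z{\left(O,E \right)} = 151 + E^{2} - 37 O$ ($Z{\left(O,E \right)} = \left(- 37 O + E^{2}\right) + \left(60 + 91\right) = \left(E^{2} - 37 O\right) + 151 = 151 + E^{2} - 37 O$)
$Z{\left(F,-107 \right)} - -27197 = \left(151 + \left(-107\right)^{2} - -2294\right) - -27197 = \left(151 + 11449 + 2294\right) + 27197 = 13894 + 27197 = 41091$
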